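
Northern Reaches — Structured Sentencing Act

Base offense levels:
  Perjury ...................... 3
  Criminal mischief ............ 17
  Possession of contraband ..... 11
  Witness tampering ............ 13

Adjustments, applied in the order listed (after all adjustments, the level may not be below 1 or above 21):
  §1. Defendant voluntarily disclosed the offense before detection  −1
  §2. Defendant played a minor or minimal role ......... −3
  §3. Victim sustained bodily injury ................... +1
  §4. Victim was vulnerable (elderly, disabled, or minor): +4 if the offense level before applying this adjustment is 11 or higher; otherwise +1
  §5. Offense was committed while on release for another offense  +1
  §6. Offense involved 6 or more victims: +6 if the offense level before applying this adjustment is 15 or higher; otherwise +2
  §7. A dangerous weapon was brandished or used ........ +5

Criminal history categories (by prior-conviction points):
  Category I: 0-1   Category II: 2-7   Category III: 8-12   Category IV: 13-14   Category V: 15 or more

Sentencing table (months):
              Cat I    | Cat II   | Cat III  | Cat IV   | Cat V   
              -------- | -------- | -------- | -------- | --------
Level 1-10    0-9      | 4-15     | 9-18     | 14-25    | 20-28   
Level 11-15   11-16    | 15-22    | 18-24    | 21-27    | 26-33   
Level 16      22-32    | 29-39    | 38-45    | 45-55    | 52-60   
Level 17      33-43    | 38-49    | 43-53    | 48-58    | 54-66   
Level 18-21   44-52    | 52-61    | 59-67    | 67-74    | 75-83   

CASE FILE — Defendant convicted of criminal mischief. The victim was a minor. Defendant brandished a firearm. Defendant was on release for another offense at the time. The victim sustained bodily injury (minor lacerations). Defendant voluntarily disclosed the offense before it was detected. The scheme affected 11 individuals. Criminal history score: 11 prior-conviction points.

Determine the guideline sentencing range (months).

Base offense level for criminal mischief: 17.
§1 applies: 17 − 1 = 16.
§3 applies: 16 + 1 = 17.
§4 applies (level before this adjustment is 17 ≥ 11, so +4): 17 + 4 = 21.
§5 applies: 21 + 1 = 22.
§6 applies (level before this adjustment is 22 ≥ 15, so +6): 22 + 6 = 28.
§7 applies: 28 + 5 = 33.
Level 33 exceeds the maximum of 21; capped at 21.
Final offense level: 21.
Criminal history: 11 prior points → Category III (8-12).
Level 21 falls in the 18-21 band.
Grid: Level 18-21 × Category III = 59-67 months.

59-67 months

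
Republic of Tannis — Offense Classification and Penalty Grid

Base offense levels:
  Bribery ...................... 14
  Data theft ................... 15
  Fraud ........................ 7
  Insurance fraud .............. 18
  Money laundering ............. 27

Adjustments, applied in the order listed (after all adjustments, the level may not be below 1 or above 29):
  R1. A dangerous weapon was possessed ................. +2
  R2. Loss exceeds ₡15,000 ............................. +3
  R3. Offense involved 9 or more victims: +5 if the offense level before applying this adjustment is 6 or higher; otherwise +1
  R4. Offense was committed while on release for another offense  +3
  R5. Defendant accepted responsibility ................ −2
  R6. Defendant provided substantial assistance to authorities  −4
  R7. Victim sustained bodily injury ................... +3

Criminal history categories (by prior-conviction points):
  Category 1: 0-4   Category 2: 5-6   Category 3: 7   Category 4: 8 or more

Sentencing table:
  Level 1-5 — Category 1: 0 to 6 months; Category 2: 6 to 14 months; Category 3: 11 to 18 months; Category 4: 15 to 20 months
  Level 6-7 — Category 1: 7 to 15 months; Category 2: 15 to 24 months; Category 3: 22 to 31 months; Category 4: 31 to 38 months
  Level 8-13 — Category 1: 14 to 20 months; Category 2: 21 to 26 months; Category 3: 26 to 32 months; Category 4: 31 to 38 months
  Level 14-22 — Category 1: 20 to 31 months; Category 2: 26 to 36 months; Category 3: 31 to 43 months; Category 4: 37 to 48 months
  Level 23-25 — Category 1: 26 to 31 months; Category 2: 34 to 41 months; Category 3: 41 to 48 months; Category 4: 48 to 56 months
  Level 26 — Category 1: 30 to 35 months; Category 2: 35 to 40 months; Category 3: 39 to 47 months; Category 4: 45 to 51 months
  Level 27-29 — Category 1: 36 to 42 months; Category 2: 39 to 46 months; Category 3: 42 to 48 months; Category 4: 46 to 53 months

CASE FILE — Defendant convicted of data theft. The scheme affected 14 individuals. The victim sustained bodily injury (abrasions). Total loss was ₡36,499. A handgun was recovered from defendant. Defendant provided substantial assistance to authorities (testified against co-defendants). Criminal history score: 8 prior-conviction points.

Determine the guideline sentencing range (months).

Base offense level for data theft: 15.
R1 applies: 15 + 2 = 17.
R2 applies: 17 + 3 = 20.
R3 applies (level before this adjustment is 20 ≥ 6, so +5): 20 + 5 = 25.
R4 does not apply.
R5 does not apply.
R6 applies: 25 − 4 = 21.
R7 applies: 21 + 3 = 24.
Final offense level: 24.
Criminal history: 8 prior points → Category 4 (8+).
Level 24 falls in the 23-25 band.
Grid: Level 23-25 × Category 4 = 48-56 months.

48-56 months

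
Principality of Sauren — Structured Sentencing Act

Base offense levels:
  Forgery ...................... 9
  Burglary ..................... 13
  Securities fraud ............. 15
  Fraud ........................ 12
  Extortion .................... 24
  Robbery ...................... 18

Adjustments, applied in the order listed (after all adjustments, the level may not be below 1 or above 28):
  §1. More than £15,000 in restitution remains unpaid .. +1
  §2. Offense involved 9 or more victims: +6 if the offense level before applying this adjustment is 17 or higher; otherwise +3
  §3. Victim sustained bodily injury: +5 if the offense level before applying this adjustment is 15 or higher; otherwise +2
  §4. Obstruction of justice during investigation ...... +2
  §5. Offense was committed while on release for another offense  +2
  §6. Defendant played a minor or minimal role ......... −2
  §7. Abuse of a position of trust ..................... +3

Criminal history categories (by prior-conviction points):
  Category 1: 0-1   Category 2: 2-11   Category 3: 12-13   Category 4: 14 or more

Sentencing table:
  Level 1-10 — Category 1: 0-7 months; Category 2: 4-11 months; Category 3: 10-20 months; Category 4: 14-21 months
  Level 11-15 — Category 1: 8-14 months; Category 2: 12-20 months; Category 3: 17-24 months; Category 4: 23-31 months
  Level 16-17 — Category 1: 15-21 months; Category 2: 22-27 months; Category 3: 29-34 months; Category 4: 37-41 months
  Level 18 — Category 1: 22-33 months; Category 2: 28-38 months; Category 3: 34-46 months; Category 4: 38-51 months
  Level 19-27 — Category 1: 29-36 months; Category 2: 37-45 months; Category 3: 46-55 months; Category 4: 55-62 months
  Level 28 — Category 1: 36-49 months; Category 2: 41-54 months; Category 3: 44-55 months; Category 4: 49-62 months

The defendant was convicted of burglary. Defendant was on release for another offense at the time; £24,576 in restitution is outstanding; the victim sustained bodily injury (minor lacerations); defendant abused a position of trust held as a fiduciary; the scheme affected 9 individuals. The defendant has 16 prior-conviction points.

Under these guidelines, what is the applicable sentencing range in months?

Base offense level for burglary: 13.
§1 applies: 13 + 1 = 14.
§2 applies (level before this adjustment is 14 < 17, so +3): 14 + 3 = 17.
§3 applies (level before this adjustment is 17 ≥ 15, so +5): 17 + 5 = 22.
§4 does not apply.
§5 applies: 22 + 2 = 24.
§6 does not apply.
§7 applies: 24 + 3 = 27.
Final offense level: 27.
Criminal history: 16 prior points → Category 4 (14+).
Level 27 falls in the 19-27 band.
Grid: Level 19-27 × Category 4 = 55-62 months.

55-62 months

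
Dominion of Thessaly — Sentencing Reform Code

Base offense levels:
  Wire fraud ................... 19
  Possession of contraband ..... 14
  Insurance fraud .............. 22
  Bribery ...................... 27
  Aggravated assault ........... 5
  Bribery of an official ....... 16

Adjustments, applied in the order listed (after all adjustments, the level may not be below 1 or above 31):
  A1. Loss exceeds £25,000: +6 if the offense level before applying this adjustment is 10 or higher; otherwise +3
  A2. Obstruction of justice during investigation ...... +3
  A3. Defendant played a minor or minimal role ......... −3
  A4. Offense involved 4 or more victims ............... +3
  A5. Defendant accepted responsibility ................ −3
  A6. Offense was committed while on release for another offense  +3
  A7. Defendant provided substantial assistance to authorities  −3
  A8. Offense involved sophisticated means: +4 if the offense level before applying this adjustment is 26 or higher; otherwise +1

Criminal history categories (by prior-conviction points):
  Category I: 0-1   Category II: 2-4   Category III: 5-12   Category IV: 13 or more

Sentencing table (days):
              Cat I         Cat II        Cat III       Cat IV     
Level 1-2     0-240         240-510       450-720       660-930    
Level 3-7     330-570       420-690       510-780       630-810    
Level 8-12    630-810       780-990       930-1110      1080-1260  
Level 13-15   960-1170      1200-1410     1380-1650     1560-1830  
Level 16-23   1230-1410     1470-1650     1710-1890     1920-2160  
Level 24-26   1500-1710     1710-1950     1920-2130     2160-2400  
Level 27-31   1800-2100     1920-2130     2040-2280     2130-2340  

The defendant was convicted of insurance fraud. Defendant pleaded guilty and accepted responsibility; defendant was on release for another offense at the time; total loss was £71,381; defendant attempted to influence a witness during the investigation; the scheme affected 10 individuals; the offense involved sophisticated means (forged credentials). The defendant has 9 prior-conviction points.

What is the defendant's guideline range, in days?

2040-2280 days

Base offense level for insurance fraud: 22.
A1 applies (level before this adjustment is 22 ≥ 10, so +6): 22 + 6 = 28.
A2 applies: 28 + 3 = 31.
A3 does not apply.
A4 applies: 31 + 3 = 34.
A5 applies: 34 − 3 = 31.
A6 applies: 31 + 3 = 34.
A7 does not apply.
A8 applies (level before this adjustment is 34 ≥ 26, so +4): 34 + 4 = 38.
Level 38 exceeds the maximum of 31; capped at 31.
Final offense level: 31.
Criminal history: 9 prior points → Category III (5-12).
Level 31 falls in the 27-31 band.
Grid: Level 27-31 × Category III = 2040-2280 days.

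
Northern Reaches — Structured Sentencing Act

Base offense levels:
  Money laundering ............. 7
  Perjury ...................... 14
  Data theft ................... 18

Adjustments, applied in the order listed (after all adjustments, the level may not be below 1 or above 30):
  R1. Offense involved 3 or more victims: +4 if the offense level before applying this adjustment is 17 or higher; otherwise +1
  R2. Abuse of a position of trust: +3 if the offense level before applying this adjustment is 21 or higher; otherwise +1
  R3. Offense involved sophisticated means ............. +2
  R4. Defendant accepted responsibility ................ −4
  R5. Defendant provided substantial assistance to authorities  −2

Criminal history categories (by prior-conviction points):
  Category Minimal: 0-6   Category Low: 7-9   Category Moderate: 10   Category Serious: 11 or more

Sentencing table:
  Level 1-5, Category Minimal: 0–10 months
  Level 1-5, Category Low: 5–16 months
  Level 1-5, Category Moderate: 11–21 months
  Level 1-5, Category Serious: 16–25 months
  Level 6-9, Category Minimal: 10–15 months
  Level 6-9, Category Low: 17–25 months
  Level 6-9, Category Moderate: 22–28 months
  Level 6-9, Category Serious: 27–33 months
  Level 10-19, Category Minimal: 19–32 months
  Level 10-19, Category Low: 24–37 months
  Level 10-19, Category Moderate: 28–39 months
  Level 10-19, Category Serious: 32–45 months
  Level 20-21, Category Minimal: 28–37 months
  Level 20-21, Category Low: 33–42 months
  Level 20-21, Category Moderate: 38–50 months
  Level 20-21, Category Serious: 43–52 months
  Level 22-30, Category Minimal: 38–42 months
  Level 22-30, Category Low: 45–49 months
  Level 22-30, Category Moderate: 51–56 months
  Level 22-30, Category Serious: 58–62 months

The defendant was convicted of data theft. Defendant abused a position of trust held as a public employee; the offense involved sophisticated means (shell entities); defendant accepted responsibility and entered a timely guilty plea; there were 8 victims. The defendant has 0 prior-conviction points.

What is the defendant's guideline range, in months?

Base offense level for data theft: 18.
R1 applies (level before this adjustment is 18 ≥ 17, so +4): 18 + 4 = 22.
R2 applies (level before this adjustment is 22 ≥ 21, so +3): 22 + 3 = 25.
R3 applies: 25 + 2 = 27.
R4 applies: 27 − 4 = 23.
R5 does not apply.
Final offense level: 23.
Criminal history: 0 prior points → Category Minimal (0-6).
Level 23 falls in the 22-30 band.
Grid: Level 22-30 × Category Minimal = 38-42 months.

38-42 months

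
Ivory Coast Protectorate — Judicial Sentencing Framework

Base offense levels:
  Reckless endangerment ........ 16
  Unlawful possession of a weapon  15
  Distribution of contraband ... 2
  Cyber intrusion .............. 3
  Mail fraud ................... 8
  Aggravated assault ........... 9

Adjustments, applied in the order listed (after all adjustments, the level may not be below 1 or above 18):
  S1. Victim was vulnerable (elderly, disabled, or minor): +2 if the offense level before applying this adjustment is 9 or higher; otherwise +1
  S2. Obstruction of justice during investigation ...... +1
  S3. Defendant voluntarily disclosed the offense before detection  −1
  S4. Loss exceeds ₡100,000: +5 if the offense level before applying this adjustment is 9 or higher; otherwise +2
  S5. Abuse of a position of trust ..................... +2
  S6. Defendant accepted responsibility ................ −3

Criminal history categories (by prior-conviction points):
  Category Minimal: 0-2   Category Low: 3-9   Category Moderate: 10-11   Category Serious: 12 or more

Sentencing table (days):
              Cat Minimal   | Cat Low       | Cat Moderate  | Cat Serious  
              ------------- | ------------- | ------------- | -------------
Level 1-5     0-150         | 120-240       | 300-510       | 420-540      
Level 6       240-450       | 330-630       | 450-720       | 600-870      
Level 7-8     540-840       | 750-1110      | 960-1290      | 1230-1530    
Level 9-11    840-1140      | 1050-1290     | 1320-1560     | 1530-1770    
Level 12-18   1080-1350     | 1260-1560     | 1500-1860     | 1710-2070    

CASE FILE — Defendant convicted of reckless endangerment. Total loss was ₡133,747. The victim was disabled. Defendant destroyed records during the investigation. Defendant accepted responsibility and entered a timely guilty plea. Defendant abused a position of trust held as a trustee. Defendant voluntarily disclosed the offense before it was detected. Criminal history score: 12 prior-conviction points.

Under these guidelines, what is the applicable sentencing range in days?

Base offense level for reckless endangerment: 16.
S1 applies (level before this adjustment is 16 ≥ 9, so +2): 16 + 2 = 18.
S2 applies: 18 + 1 = 19.
S3 applies: 19 − 1 = 18.
S4 applies (level before this adjustment is 18 ≥ 9, so +5): 18 + 5 = 23.
S5 applies: 23 + 2 = 25.
S6 applies: 25 − 3 = 22.
Level 22 exceeds the maximum of 18; capped at 18.
Final offense level: 18.
Criminal history: 12 prior points → Category Serious (12+).
Level 18 falls in the 12-18 band.
Grid: Level 12-18 × Category Serious = 1710-2070 days.

1710-2070 days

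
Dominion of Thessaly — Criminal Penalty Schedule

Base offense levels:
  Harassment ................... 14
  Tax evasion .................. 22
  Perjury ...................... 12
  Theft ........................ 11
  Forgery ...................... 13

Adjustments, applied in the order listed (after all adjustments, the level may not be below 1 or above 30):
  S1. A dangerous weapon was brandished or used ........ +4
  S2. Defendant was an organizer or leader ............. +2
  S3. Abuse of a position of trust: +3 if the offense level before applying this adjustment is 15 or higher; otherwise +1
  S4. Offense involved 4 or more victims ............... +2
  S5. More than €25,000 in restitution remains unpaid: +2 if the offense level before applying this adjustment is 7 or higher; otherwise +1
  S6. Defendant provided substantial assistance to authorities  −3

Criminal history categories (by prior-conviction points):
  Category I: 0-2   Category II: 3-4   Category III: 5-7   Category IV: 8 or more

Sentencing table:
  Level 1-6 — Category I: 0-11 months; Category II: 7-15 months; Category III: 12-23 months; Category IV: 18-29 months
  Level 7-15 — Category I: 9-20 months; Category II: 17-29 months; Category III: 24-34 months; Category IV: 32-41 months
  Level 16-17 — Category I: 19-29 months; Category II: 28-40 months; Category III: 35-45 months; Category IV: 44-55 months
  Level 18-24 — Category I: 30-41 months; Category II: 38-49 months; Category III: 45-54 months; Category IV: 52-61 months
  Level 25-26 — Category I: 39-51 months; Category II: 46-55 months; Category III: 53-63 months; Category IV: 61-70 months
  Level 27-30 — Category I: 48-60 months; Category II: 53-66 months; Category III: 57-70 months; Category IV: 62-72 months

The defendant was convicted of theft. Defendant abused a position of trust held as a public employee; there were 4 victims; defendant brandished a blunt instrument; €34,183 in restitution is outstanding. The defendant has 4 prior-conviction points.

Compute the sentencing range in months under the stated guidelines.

Base offense level for theft: 11.
S1 applies: 11 + 4 = 15.
S2 does not apply.
S3 applies (level before this adjustment is 15 ≥ 15, so +3): 15 + 3 = 18.
S4 applies: 18 + 2 = 20.
S5 applies (level before this adjustment is 20 ≥ 7, so +2): 20 + 2 = 22.
S6 does not apply.
Final offense level: 22.
Criminal history: 4 prior points → Category II (3-4).
Level 22 falls in the 18-24 band.
Grid: Level 18-24 × Category II = 38-49 months.

38-49 months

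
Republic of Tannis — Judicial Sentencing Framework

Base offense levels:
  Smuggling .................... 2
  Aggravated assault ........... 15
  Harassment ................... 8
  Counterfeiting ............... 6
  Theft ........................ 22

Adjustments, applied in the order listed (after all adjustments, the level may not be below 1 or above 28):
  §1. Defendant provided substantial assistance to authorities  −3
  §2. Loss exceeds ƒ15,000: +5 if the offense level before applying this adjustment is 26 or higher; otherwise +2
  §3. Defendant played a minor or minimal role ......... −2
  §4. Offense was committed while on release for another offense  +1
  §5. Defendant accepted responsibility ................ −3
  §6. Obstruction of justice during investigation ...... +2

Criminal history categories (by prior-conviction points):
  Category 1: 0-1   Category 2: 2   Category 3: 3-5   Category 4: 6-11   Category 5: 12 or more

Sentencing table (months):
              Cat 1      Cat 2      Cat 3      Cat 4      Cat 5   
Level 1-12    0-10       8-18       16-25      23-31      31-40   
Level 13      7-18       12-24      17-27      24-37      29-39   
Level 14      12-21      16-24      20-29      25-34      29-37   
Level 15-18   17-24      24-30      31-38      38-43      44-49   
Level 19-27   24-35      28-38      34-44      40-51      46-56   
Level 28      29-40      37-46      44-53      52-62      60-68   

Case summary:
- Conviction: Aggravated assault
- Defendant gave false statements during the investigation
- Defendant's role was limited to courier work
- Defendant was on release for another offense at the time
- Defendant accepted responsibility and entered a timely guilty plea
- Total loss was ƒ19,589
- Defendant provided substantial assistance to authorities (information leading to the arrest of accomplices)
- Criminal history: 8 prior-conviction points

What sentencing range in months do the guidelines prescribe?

Base offense level for aggravated assault: 15.
§1 applies: 15 − 3 = 12.
§2 applies (level before this adjustment is 12 < 26, so +2): 12 + 2 = 14.
§3 applies: 14 − 2 = 12.
§4 applies: 12 + 1 = 13.
§5 applies: 13 − 3 = 10.
§6 applies: 10 + 2 = 12.
Final offense level: 12.
Criminal history: 8 prior points → Category 4 (6-11).
Level 12 falls in the 1-12 band.
Grid: Level 1-12 × Category 4 = 23-31 months.

23-31 months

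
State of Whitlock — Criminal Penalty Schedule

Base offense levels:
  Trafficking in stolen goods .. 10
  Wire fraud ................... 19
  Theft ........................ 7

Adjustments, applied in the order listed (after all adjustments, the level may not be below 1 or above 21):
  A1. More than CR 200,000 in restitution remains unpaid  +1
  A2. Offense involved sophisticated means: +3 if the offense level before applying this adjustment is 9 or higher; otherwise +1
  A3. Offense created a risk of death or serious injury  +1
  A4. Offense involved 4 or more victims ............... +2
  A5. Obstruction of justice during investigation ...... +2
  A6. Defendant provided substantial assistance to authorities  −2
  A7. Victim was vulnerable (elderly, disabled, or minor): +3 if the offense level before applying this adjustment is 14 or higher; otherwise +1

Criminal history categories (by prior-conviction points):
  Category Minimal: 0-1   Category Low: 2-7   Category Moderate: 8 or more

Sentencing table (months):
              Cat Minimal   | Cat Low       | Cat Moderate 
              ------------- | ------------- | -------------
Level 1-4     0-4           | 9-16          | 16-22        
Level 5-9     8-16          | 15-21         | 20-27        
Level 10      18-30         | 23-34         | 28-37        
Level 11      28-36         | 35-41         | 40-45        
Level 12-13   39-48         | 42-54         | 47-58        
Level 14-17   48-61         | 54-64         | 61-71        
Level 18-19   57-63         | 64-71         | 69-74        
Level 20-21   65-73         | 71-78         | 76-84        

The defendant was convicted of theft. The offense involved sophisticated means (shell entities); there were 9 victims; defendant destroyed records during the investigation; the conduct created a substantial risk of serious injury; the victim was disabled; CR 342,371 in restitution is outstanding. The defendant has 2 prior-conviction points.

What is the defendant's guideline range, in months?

54-64 months

Base offense level for theft: 7.
A1 applies: 7 + 1 = 8.
A2 applies (level before this adjustment is 8 < 9, so +1): 8 + 1 = 9.
A3 applies: 9 + 1 = 10.
A4 applies: 10 + 2 = 12.
A5 applies: 12 + 2 = 14.
A7 applies (level before this adjustment is 14 ≥ 14, so +3): 14 + 3 = 17.
Final offense level: 17.
Criminal history: 2 prior points → Category Low (2-7).
Level 17 falls in the 14-17 band.
Grid: Level 14-17 × Category Low = 54-64 months.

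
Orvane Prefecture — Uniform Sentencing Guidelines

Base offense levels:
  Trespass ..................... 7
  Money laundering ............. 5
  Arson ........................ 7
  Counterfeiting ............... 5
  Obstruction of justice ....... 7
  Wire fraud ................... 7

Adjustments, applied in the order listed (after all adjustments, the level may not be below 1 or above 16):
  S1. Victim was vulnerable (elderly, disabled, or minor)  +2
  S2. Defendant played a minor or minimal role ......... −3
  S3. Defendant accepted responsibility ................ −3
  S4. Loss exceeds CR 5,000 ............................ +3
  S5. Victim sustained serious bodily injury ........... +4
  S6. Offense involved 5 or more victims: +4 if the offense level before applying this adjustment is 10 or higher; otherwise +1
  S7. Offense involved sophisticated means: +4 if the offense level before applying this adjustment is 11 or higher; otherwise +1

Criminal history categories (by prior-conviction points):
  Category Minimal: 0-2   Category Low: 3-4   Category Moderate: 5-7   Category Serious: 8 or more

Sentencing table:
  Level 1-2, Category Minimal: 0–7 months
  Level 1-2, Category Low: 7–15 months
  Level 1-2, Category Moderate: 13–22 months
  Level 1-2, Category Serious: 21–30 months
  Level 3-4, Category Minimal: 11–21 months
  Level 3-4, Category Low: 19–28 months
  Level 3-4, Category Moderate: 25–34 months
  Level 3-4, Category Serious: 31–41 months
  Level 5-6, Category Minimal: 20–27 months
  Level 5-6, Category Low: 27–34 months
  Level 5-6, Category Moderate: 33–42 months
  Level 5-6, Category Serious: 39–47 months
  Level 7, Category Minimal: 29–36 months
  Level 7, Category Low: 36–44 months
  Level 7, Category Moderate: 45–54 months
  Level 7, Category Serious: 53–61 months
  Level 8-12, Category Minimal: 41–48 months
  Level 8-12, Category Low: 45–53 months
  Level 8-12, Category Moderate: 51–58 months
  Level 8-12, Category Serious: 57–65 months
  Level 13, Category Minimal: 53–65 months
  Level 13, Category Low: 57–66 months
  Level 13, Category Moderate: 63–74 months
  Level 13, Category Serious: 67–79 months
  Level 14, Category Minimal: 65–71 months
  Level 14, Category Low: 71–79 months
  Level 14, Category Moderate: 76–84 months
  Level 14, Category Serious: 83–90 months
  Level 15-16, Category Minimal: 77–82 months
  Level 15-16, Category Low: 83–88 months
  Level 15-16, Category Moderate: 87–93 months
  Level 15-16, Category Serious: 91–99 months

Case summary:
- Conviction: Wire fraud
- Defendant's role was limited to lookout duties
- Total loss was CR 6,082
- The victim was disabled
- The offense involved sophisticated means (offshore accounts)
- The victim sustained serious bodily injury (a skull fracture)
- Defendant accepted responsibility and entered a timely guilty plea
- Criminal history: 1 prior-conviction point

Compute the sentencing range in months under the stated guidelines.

Base offense level for wire fraud: 7.
S1 applies: 7 + 2 = 9.
S2 applies: 9 − 3 = 6.
S3 applies: 6 − 3 = 3.
S4 applies: 3 + 3 = 6.
S5 applies: 6 + 4 = 10.
S7 applies (level before this adjustment is 10 < 11, so +1): 10 + 1 = 11.
Final offense level: 11.
Criminal history: 1 prior point → Category Minimal (0-2).
Level 11 falls in the 8-12 band.
Grid: Level 8-12 × Category Minimal = 41-48 months.

41-48 months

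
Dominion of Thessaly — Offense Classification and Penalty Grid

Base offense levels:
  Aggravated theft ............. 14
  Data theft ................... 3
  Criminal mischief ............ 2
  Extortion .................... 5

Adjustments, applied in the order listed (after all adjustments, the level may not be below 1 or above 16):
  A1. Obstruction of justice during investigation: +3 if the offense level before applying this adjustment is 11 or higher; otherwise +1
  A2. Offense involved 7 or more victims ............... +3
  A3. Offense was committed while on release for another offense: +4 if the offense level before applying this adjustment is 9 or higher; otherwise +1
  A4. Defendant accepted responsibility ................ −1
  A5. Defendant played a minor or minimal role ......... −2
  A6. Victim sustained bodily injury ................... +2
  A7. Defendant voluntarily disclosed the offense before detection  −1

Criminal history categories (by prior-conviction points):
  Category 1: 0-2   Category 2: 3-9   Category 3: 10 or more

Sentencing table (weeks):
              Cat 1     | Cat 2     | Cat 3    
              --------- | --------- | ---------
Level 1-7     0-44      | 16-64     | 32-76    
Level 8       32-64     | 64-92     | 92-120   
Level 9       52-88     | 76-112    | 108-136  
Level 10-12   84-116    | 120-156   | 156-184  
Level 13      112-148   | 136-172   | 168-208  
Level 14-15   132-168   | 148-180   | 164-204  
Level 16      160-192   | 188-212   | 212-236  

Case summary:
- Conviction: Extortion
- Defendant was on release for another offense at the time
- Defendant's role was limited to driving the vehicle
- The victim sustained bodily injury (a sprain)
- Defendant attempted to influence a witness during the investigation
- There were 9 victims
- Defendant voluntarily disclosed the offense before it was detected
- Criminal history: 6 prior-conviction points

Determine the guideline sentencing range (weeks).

120-156 weeks

Base offense level for extortion: 5.
A1 applies (level before this adjustment is 5 < 11, so +1): 5 + 1 = 6.
A2 applies: 6 + 3 = 9.
A3 applies (level before this adjustment is 9 ≥ 9, so +4): 9 + 4 = 13.
A5 applies: 13 − 2 = 11.
A6 applies: 11 + 2 = 13.
A7 applies: 13 − 1 = 12.
Final offense level: 12.
Criminal history: 6 prior points → Category 2 (3-9).
Level 12 falls in the 10-12 band.
Grid: Level 10-12 × Category 2 = 120-156 weeks.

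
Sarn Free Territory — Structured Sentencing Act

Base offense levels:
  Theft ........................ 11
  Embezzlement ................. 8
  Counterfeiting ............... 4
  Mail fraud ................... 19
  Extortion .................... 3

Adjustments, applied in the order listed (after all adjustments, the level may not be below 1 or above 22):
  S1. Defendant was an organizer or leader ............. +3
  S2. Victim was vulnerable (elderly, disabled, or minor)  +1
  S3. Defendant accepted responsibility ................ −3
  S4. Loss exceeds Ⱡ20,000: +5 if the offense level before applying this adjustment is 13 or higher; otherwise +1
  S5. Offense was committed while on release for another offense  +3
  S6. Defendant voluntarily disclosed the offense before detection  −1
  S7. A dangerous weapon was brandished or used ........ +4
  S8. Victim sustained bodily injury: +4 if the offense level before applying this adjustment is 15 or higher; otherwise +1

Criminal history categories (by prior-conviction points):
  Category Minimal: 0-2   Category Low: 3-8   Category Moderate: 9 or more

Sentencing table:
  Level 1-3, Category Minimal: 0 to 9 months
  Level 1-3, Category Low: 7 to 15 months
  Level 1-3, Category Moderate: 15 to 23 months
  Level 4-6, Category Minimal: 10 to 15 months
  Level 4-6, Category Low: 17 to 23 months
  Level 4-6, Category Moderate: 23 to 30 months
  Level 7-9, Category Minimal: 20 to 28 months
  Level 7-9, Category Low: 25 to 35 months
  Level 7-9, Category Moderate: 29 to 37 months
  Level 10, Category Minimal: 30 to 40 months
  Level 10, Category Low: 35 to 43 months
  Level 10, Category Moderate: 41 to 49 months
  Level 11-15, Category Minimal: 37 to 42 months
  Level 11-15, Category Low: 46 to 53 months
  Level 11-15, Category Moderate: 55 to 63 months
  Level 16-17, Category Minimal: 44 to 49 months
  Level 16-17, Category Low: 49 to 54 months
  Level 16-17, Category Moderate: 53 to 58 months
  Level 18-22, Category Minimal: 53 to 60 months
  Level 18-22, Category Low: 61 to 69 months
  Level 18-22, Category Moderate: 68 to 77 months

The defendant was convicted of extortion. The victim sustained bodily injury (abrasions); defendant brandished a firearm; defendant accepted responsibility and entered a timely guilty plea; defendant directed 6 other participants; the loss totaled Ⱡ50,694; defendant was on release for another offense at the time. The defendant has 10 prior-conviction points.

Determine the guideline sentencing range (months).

55-63 months

Base offense level for extortion: 3.
S1 applies: 3 + 3 = 6.
S3 applies: 6 − 3 = 3.
S4 applies (level before this adjustment is 3 < 13, so +1): 3 + 1 = 4.
S5 applies: 4 + 3 = 7.
S6 does not apply.
S7 applies: 7 + 4 = 11.
S8 applies (level before this adjustment is 11 < 15, so +1): 11 + 1 = 12.
Final offense level: 12.
Criminal history: 10 prior points → Category Moderate (9+).
Level 12 falls in the 11-15 band.
Grid: Level 11-15 × Category Moderate = 55-63 months.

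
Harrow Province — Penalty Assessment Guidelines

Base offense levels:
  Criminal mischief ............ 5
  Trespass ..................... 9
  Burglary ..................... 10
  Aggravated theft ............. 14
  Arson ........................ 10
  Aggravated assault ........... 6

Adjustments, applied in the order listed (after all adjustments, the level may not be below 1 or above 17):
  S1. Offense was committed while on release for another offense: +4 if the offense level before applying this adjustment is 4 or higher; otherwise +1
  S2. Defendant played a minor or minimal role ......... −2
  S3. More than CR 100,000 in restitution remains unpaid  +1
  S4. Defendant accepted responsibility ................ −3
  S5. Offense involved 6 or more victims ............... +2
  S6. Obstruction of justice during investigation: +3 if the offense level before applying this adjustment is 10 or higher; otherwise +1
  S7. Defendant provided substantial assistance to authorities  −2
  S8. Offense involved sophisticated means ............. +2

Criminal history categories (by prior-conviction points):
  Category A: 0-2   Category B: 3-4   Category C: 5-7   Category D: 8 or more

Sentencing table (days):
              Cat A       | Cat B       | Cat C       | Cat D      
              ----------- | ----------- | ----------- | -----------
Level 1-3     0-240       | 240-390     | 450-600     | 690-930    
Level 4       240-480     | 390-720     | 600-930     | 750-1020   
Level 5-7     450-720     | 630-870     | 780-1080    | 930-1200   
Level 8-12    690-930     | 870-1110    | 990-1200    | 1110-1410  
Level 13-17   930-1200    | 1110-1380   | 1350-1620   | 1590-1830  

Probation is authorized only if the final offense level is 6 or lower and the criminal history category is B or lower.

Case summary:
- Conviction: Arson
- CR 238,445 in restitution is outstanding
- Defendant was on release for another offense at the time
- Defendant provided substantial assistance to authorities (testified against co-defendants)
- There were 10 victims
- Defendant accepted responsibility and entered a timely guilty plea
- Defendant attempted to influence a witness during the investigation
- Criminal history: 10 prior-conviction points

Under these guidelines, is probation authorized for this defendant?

No

Base offense level for arson: 10.
S1 applies (level before this adjustment is 10 ≥ 4, so +4): 10 + 4 = 14.
S2 does not apply.
S3 applies: 14 + 1 = 15.
S4 applies: 15 − 3 = 12.
S5 applies: 12 + 2 = 14.
S6 applies (level before this adjustment is 14 ≥ 10, so +3): 14 + 3 = 17.
S7 applies: 17 − 2 = 15.
Final offense level: 15.
Criminal history: 10 prior points → Category D (8+).
Level 15 falls in the 13-17 band.
Grid: Level 13-17 × Category D = 1590-1830 days.
Probation check: level 15 > 6 and category D > B → not eligible.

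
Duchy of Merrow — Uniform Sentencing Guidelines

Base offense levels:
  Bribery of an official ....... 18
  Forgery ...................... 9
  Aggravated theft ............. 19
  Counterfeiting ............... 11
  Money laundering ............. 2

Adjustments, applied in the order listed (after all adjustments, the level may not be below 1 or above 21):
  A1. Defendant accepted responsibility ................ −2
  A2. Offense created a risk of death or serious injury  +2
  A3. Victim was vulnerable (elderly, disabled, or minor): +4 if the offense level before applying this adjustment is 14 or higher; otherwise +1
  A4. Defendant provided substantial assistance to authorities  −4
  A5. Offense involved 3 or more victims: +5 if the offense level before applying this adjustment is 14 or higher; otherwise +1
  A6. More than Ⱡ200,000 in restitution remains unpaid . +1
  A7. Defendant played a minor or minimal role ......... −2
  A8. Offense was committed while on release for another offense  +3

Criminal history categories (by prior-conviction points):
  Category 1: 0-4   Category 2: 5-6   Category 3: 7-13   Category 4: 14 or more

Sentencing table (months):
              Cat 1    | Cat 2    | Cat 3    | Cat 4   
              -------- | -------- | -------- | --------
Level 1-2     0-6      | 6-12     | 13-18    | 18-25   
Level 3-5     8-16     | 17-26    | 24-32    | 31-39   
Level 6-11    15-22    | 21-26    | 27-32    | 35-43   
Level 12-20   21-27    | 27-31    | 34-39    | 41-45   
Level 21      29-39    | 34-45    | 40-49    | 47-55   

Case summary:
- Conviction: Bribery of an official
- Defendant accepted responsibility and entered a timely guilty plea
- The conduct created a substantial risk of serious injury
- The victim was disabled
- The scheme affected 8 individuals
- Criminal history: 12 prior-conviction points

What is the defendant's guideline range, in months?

40-49 months

Base offense level for bribery of an official: 18.
A1 applies: 18 − 2 = 16.
A2 applies: 16 + 2 = 18.
A3 applies (level before this adjustment is 18 ≥ 14, so +4): 18 + 4 = 22.
A4 does not apply.
A5 applies (level before this adjustment is 22 ≥ 14, so +5): 22 + 5 = 27.
Level 27 exceeds the maximum of 21; capped at 21.
Final offense level: 21.
Criminal history: 12 prior points → Category 3 (7-13).
Level 21 falls in the 21 band.
Grid: Level 21 × Category 3 = 40-49 months.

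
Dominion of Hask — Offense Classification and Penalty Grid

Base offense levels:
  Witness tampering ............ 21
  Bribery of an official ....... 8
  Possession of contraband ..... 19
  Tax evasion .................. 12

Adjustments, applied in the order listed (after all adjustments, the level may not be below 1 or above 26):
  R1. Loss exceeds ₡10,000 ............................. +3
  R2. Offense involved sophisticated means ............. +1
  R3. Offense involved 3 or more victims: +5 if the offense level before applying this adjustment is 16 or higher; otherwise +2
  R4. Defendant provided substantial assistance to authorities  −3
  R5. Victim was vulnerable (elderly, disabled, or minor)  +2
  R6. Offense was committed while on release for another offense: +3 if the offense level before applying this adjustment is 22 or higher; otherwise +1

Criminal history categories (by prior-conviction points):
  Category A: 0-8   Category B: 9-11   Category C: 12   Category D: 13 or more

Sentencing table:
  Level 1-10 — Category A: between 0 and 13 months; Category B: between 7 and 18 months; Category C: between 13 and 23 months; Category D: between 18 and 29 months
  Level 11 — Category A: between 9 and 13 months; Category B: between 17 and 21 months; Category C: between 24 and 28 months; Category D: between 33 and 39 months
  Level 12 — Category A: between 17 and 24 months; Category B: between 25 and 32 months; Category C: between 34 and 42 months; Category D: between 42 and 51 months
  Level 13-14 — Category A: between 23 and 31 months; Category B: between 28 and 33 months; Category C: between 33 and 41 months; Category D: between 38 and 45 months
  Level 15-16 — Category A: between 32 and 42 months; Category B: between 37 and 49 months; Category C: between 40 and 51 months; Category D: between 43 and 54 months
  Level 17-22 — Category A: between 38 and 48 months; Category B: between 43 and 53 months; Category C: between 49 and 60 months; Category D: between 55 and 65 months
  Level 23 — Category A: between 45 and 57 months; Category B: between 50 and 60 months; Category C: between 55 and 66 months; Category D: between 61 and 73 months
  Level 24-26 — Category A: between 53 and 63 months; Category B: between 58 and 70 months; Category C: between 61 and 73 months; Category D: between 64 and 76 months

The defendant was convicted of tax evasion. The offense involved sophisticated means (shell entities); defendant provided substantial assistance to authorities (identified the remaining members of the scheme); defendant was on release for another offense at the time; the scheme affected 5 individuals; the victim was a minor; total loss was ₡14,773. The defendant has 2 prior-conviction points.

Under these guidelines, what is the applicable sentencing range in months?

Base offense level for tax evasion: 12.
R1 applies: 12 + 3 = 15.
R2 applies: 15 + 1 = 16.
R3 applies (level before this adjustment is 16 ≥ 16, so +5): 16 + 5 = 21.
R4 applies: 21 − 3 = 18.
R5 applies: 18 + 2 = 20.
R6 applies (level before this adjustment is 20 < 22, so +1): 20 + 1 = 21.
Final offense level: 21.
Criminal history: 2 prior points → Category A (0-8).
Level 21 falls in the 17-22 band.
Grid: Level 17-22 × Category A = 38-48 months.

38-48 months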